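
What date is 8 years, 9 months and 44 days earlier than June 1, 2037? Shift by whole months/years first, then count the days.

July 19, 2028

Going back 8 years, 9 months and 44 days from June 1, 2037: first the month/year part, then the days.
-8 years → 2029; month 6 − 9 = -3, which is month 9 of year 2028 → September 2028.
Day 1 is valid in September, giving September 1, 2028.
Now subtract 44 days from September 1, 2028.
Going back 1 day from September 1, 2028 reaches the end of the previous month; 44 − 1 = 43 left.
August 2028 has 31 days: 43 − 31 = 12 left.
July 2028 has 31 days; 31 − 12 = 19 → July 19, 2028.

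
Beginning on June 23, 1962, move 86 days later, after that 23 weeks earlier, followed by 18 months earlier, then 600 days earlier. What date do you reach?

February 17, 1959

Advancing 86 days from June 23, 1962:
June has 30 days, so 30 − 23 = 7 days remain after June 23, 1962; 86 − 7 = 79 left.
July 1962 has 31 days: 79 − 31 = 48 left.
August 1962 has 31 days: 48 − 31 = 17 left.
17 days into September 1962 → September 17, 1962.
Going back 23 weeks (= 161 days) from September 17, 1962:
Going back 17 days from September 17, 1962 reaches the end of the previous month; 161 − 17 = 144 left.
August 1962 has 31 days: 144 − 31 = 113 left.
July 1962 has 31 days: 113 − 31 = 82 left.
June 1962 has 30 days: 82 − 30 = 52 left.
May 1962 has 31 days: 52 − 31 = 21 left.
April 1962 has 30 days; 30 − 21 = 9 → April 9, 1962.
Going back 18 months from April 9, 1962:
month 4 − 18 = -14, which is month 10 of year 1960 → October 1960.
Day 9 is valid in October, giving October 9, 1960.
Counting back 600 days from October 9, 1960:
Going back 9 days from October 9, 1960 reaches the end of the previous month; 600 − 9 = 591 left.
September 1960 has 30 days: 591 − 30 = 561 left.
August 1960 has 31 days: 561 − 31 = 530 left.
July 1960 has 31 days: 530 − 31 = 499 left.
June 1960 has 30 days: 499 − 30 = 469 left.
May 1960 has 31 days: 469 − 31 = 438 left.
April 1960 has 30 days: 438 − 30 = 408 left.
March 1960 has 31 days: 408 − 31 = 377 left.
February 1960 has 29 days (1960 is a leap year): 377 − 29 = 348 left.
January 1960 has 31 days: 348 − 31 = 317 left.
December 1959 has 31 days: 317 − 31 = 286 left.
November 1959 has 30 days: 286 − 30 = 256 left.
October 1959 has 31 days: 256 − 31 = 225 left.
September 1959 has 30 days: 225 − 30 = 195 left.
August 1959 has 31 days: 195 − 31 = 164 left.
July 1959 has 31 days: 164 − 31 = 133 left.
June 1959 has 30 days: 133 − 30 = 103 left.
May 1959 has 31 days: 103 − 31 = 72 left.
April 1959 has 30 days: 72 − 30 = 42 left.
March 1959 has 31 days: 42 − 31 = 11 left.
February 1959 has 28 days; 28 − 11 = 17 → February 17, 1959.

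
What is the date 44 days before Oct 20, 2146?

Counting back 44 days from October 20, 2146.
Going back 20 days from October 20, 2146 reaches the end of the previous month; 44 − 20 = 24 left.
September 2146 has 30 days; 30 − 24 = 6 → September 6, 2146.

September 6, 2146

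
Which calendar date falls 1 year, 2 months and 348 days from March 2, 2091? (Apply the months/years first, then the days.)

Counting forward 1 year, 2 months and 348 days from March 2, 2091: first the month/year part, then the days.
+1 year → 2092; month 3 + 2 = 5 → May 2092.
Day 2 is valid in May, giving May 2, 2092.
Now add 348 days from May 2, 2092.
May has 31 days, so 31 − 2 = 29 days remain after May 2, 2092; 348 − 29 = 319 left.
June 2092 has 30 days: 319 − 30 = 289 left.
July 2092 has 31 days: 289 − 31 = 258 left.
August 2092 has 31 days: 258 − 31 = 227 left.
September 2092 has 30 days: 227 − 30 = 197 left.
October 2092 has 31 days: 197 − 31 = 166 left.
November 2092 has 30 days: 166 − 30 = 136 left.
December 2092 has 31 days: 136 − 31 = 105 left.
January 2093 has 31 days: 105 − 31 = 74 left.
February 2093 has 28 days (2093 is not a leap year): 74 − 28 = 46 left.
March 2093 has 31 days: 46 − 31 = 15 left.
15 days into April 2093 → April 15, 2093.

April 15, 2093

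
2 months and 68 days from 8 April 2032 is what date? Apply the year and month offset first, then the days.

August 15, 2032

Counting forward 2 months and 68 days from April 8, 2032: first the month/year part, then the days.
month 4 + 2 = 6 → June 2032.
Day 8 is valid in June, giving June 8, 2032.
Now add 68 days from June 8, 2032.
June has 30 days, so 30 − 8 = 22 days remain after June 8, 2032; 68 − 22 = 46 left.
July 2032 has 31 days: 46 − 31 = 15 left.
15 days into August 2032 → August 15, 2032.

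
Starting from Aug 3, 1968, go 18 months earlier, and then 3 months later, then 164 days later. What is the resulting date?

October 14, 1967

Subtracting 18 months from August 3, 1968:
month 8 − 18 = -10, which is month 2 of year 1967 → February 1967.
Day 3 is valid in February, giving February 3, 1967.
Adding 3 months from February 3, 1967:
month 2 + 3 = 5 → May 1967.
Day 3 is valid in May, giving May 3, 1967.
Counting forward 164 days from May 3, 1967:
May has 31 days, so 31 − 3 = 28 days remain after May 3, 1967; 164 − 28 = 136 left.
June 1967 has 30 days: 136 − 30 = 106 left.
July 1967 has 31 days: 106 − 31 = 75 left.
August 1967 has 31 days: 75 − 31 = 44 left.
September 1967 has 30 days: 44 − 30 = 14 left.
14 days into October 1967 → October 14, 1967.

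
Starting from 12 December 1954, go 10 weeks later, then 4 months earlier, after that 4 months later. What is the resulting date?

February 20, 1955

Counting forward 10 weeks (= 70 days) from December 12, 1954:
December has 31 days, so 31 − 12 = 19 days remain after December 12, 1954; 70 − 19 = 51 left.
January 1955 has 31 days: 51 − 31 = 20 left.
20 days into February 1955 → February 20, 1955.
Counting back 4 months from February 20, 1955:
month 2 − 4 = -2, which is month 10 of year 1954 → October 1954.
Day 20 is valid in October, giving October 20, 1954.
Adding 4 months from October 20, 1954:
month 10 + 4 = 14, which is month 2 of year 1955 → February 1955.
Day 20 is valid in February, giving February 20, 1955.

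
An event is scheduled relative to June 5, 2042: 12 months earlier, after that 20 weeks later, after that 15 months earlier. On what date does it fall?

Counting back 12 months from June 5, 2042:
month 6 − 12 = -6, which is month 6 of year 2041 → June 2041.
Day 5 is valid in June, giving June 5, 2041.
Adding 20 weeks (= 140 days) from June 5, 2041:
June has 30 days, so 30 − 5 = 25 days remain after June 5, 2041; 140 − 25 = 115 left.
July 2041 has 31 days: 115 − 31 = 84 left.
August 2041 has 31 days: 84 − 31 = 53 left.
September 2041 has 30 days: 53 − 30 = 23 left.
23 days into October 2041 → October 23, 2041.
Subtracting 15 months from October 23, 2041:
month 10 − 15 = -5, which is month 7 of year 2040 → July 2040.
Day 23 is valid in July, giving July 23, 2040.

July 23, 2040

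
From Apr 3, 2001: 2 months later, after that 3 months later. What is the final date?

Counting forward 2 months from April 3, 2001:
month 4 + 2 = 6 → June 2001.
Day 3 is valid in June, giving June 3, 2001.
Adding 3 months from June 3, 2001:
month 6 + 3 = 9 → September 2001.
Day 3 is valid in September, giving September 3, 2001.

September 3, 2001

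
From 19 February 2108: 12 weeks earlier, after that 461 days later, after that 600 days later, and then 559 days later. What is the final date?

Subtracting 12 weeks (= 84 days) from February 19, 2108:
Going back 19 days from February 19, 2108 reaches the end of the previous month; 84 − 19 = 65 left.
January 2108 has 31 days: 65 − 31 = 34 left.
December 2107 has 31 days: 34 − 31 = 3 left.
November 2107 has 30 days; 30 − 3 = 27 → November 27, 2107.
Adding 461 days from November 27, 2107:
November has 30 days, so 30 − 27 = 3 days remain after November 27, 2107; 461 − 3 = 458 left.
December 2107 has 31 days: 458 − 31 = 427 left.
January 2108 has 31 days: 427 − 31 = 396 left.
February 2108 has 29 days (2108 is a leap year): 396 − 29 = 367 left.
March 2108 has 31 days: 367 − 31 = 336 left.
April 2108 has 30 days: 336 − 30 = 306 left.
May 2108 has 31 days: 306 − 31 = 275 left.
June 2108 has 30 days: 275 − 30 = 245 left.
July 2108 has 31 days: 245 − 31 = 214 left.
August 2108 has 31 days: 214 − 31 = 183 left.
September 2108 has 30 days: 183 − 30 = 153 left.
October 2108 has 31 days: 153 − 31 = 122 left.
November 2108 has 30 days: 122 − 30 = 92 left.
December 2108 has 31 days: 92 − 31 = 61 left.
January 2109 has 31 days: 61 − 31 = 30 left.
February 2109 has 28 days (2109 is not a leap year): 30 − 28 = 2 left.
2 days into March 2109 → March 2, 2109.
Advancing 600 days from March 2, 2109:
March has 31 days, so 31 − 2 = 29 days remain after March 2, 2109; 600 − 29 = 571 left.
April 2109 has 30 days: 571 − 30 = 541 left.
May 2109 has 31 days: 541 − 31 = 510 left.
June 2109 has 30 days: 510 − 30 = 480 left.
July 2109 has 31 days: 480 − 31 = 449 left.
August 2109 has 31 days: 449 − 31 = 418 left.
September 2109 has 30 days: 418 − 30 = 388 left.
October 2109 has 31 days: 388 − 31 = 357 left.
November 2109 has 30 days: 357 − 30 = 327 left.
December 2109 has 31 days: 327 − 31 = 296 left.
January 2110 has 31 days: 296 − 31 = 265 left.
February 2110 has 28 days (2110 is not a leap year): 265 − 28 = 237 left.
March 2110 has 31 days: 237 − 31 = 206 left.
April 2110 has 30 days: 206 − 30 = 176 left.
May 2110 has 31 days: 176 − 31 = 145 left.
June 2110 has 30 days: 145 − 30 = 115 left.
July 2110 has 31 days: 115 − 31 = 84 left.
August 2110 has 31 days: 84 − 31 = 53 left.
September 2110 has 30 days: 53 − 30 = 23 left.
23 days into October 2110 → October 23, 2110.
Advancing 559 days from October 23, 2110:
October has 31 days, so 31 − 23 = 8 days remain after October 23, 2110; 559 − 8 = 551 left.
November 2110 has 30 days: 551 − 30 = 521 left.
December 2110 has 31 days: 521 − 31 = 490 left.
January 2111 has 31 days: 490 − 31 = 459 left.
February 2111 has 28 days (2111 is not a leap year): 459 − 28 = 431 left.
March 2111 has 31 days: 431 − 31 = 400 left.
April 2111 has 30 days: 400 − 30 = 370 left.
May 2111 has 31 days: 370 − 31 = 339 left.
June 2111 has 30 days: 339 − 30 = 309 left.
July 2111 has 31 days: 309 − 31 = 278 left.
August 2111 has 31 days: 278 − 31 = 247 left.
September 2111 has 30 days: 247 − 30 = 217 left.
October 2111 has 31 days: 217 − 31 = 186 left.
November 2111 has 30 days: 186 − 30 = 156 left.
December 2111 has 31 days: 156 − 31 = 125 left.
January 2112 has 31 days: 125 − 31 = 94 left.
February 2112 has 29 days (2112 is a leap year): 94 − 29 = 65 left.
March 2112 has 31 days: 65 − 31 = 34 left.
April 2112 has 30 days: 34 − 30 = 4 left.
4 days into May 2112 → May 4, 2112.

May 4, 2112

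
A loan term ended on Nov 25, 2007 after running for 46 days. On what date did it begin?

October 10, 2007

Going back 46 days from November 25, 2007.
Going back 25 days from November 25, 2007 reaches the end of the previous month; 46 − 25 = 21 left.
October 2007 has 31 days; 31 − 21 = 10 → October 10, 2007.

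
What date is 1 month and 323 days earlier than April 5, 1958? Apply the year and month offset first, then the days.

Going back 1 month and 323 days from April 5, 1958: first the month/year part, then the days.
month 4 − 1 = 3 → March 1958.
Day 5 is valid in March, giving March 5, 1958.
Now subtract 323 days from March 5, 1958.
Going back 5 days from March 5, 1958 reaches the end of the previous month; 323 − 5 = 318 left.
February 1958 has 28 days (1958 is not a leap year): 318 − 28 = 290 left.
January 1958 has 31 days: 290 − 31 = 259 left.
December 1957 has 31 days: 259 − 31 = 228 left.
November 1957 has 30 days: 228 − 30 = 198 left.
October 1957 has 31 days: 198 − 31 = 167 left.
September 1957 has 30 days: 167 − 30 = 137 left.
August 1957 has 31 days: 137 − 31 = 106 left.
July 1957 has 31 days: 106 − 31 = 75 left.
June 1957 has 30 days: 75 − 30 = 45 left.
May 1957 has 31 days: 45 − 31 = 14 left.
April 1957 has 30 days; 30 − 14 = 16 → April 16, 1957.

April 16, 1957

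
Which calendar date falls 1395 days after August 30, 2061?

June 25, 2065

Adding 1395 days from August 30, 2061.
August has 31 days, so 31 − 30 = 1 day remains after August 30, 2061; 1395 − 1 = 1394 left.
September 2061 has 30 days: 1394 − 30 = 1364 left.
October 2061 has 31 days: 1364 − 31 = 1333 left.
November 2061 has 30 days: 1333 − 30 = 1303 left.
December 2061 has 31 days: 1303 − 31 = 1272 left.
January 2062 has 31 days: 1272 − 31 = 1241 left.
February 2062 has 28 days (2062 is not a leap year): 1241 − 28 = 1213 left.
March 2062 has 31 days: 1213 − 31 = 1182 left.
April 2062 has 30 days: 1182 − 30 = 1152 left.
May 2062 has 31 days: 1152 − 31 = 1121 left.
June 2062 has 30 days: 1121 − 30 = 1091 left.
July 2062 has 31 days: 1091 − 31 = 1060 left.
August 2062 has 31 days: 1060 − 31 = 1029 left.
September 2062 has 30 days: 1029 − 30 = 999 left.
October 2062 has 31 days: 999 − 31 = 968 left.
November 2062 has 30 days: 968 − 30 = 938 left.
December 2062 has 31 days: 938 − 31 = 907 left.
January 2063 has 31 days: 907 − 31 = 876 left.
February 2063 has 28 days (2063 is not a leap year): 876 − 28 = 848 left.
March 2063 has 31 days: 848 − 31 = 817 left.
April 2063 has 30 days: 817 − 30 = 787 left.
May 2063 has 31 days: 787 − 31 = 756 left.
June 2063 has 30 days: 756 − 30 = 726 left.
July 2063 has 31 days: 726 − 31 = 695 left.
August 2063 has 31 days: 695 − 31 = 664 left.
September 2063 has 30 days: 664 − 30 = 634 left.
October 2063 has 31 days: 634 − 31 = 603 left.
November 2063 has 30 days: 603 − 30 = 573 left.
December 2063 has 31 days: 573 − 31 = 542 left.
January 2064 has 31 days: 542 − 31 = 511 left.
February 2064 has 29 days (2064 is a leap year): 511 − 29 = 482 left.
March 2064 has 31 days: 482 − 31 = 451 left.
April 2064 has 30 days: 451 − 30 = 421 left.
May 2064 has 31 days: 421 − 31 = 390 left.
June 2064 has 30 days: 390 − 30 = 360 left.
July 2064 has 31 days: 360 − 31 = 329 left.
August 2064 has 31 days: 329 − 31 = 298 left.
September 2064 has 30 days: 298 − 30 = 268 left.
October 2064 has 31 days: 268 − 31 = 237 left.
November 2064 has 30 days: 237 − 30 = 207 left.
December 2064 has 31 days: 207 − 31 = 176 left.
January 2065 has 31 days: 176 − 31 = 145 left.
February 2065 has 28 days (2065 is not a leap year): 145 − 28 = 117 left.
March 2065 has 31 days: 117 − 31 = 86 left.
April 2065 has 30 days: 86 − 30 = 56 left.
May 2065 has 31 days: 56 − 31 = 25 left.
25 days into June 2065 → June 25, 2065.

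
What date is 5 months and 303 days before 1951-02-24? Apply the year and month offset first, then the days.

November 25, 1949

Counting back 5 months and 303 days from February 24, 1951: first the month/year part, then the days.
month 2 − 5 = -3, which is month 9 of year 1950 → September 1950.
Day 24 is valid in September, giving September 24, 1950.
Now subtract 303 days from September 24, 1950.
Going back 24 days from September 24, 1950 reaches the end of the previous month; 303 − 24 = 279 left.
August 1950 has 31 days: 279 − 31 = 248 left.
July 1950 has 31 days: 248 − 31 = 217 left.
June 1950 has 30 days: 217 − 30 = 187 left.
May 1950 has 31 days: 187 − 31 = 156 left.
April 1950 has 30 days: 156 − 30 = 126 left.
March 1950 has 31 days: 126 − 31 = 95 left.
February 1950 has 28 days (1950 is not a leap year): 95 − 28 = 67 left.
January 1950 has 31 days: 67 − 31 = 36 left.
December 1949 has 31 days: 36 − 31 = 5 left.
November 1949 has 30 days; 30 − 5 = 25 → November 25, 1949.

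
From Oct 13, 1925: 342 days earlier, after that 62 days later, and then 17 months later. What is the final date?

Going back 342 days from October 13, 1925:
Going back 13 days from October 13, 1925 reaches the end of the previous month; 342 − 13 = 329 left.
September 1925 has 30 days: 329 − 30 = 299 left.
August 1925 has 31 days: 299 − 31 = 268 left.
July 1925 has 31 days: 268 − 31 = 237 left.
June 1925 has 30 days: 237 − 30 = 207 left.
May 1925 has 31 days: 207 − 31 = 176 left.
April 1925 has 30 days: 176 − 30 = 146 left.
March 1925 has 31 days: 146 − 31 = 115 left.
February 1925 has 28 days (1925 is not a leap year): 115 − 28 = 87 left.
January 1925 has 31 days: 87 − 31 = 56 left.
December 1924 has 31 days: 56 − 31 = 25 left.
November 1924 has 30 days; 30 − 25 = 5 → November 5, 1924.
Adding 62 days from November 5, 1924:
November has 30 days, so 30 − 5 = 25 days remain after November 5, 1924; 62 − 25 = 37 left.
December 1924 has 31 days: 37 − 31 = 6 left.
6 days into January 1925 → January 6, 1925.
Adding 17 months from January 6, 1925:
month 1 + 17 = 18, which is month 6 of year 1926 → June 1926.
Day 6 is valid in June, giving June 6, 1926.

June 6, 1926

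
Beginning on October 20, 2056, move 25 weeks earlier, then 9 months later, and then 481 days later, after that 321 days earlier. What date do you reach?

Going back 25 weeks (= 175 days) from October 20, 2056:
Going back 20 days from October 20, 2056 reaches the end of the previous month; 175 − 20 = 155 left.
September 2056 has 30 days: 155 − 30 = 125 left.
August 2056 has 31 days: 125 − 31 = 94 left.
July 2056 has 31 days: 94 − 31 = 63 left.
June 2056 has 30 days: 63 − 30 = 33 left.
May 2056 has 31 days: 33 − 31 = 2 left.
April 2056 has 30 days; 30 − 2 = 28 → April 28, 2056.
Counting forward 9 months from April 28, 2056:
month 4 + 9 = 13, which is month 1 of year 2057 → January 2057.
Day 28 is valid in January, giving January 28, 2057.
Advancing 481 days from January 28, 2057:
January has 31 days, so 31 − 28 = 3 days remain after January 28, 2057; 481 − 3 = 478 left.
February 2057 has 28 days (2057 is not a leap year): 478 − 28 = 450 left.
March 2057 has 31 days: 450 − 31 = 419 left.
April 2057 has 30 days: 419 − 30 = 389 left.
May 2057 has 31 days: 389 − 31 = 358 left.
June 2057 has 30 days: 358 − 30 = 328 left.
July 2057 has 31 days: 328 − 31 = 297 left.
August 2057 has 31 days: 297 − 31 = 266 left.
September 2057 has 30 days: 266 − 30 = 236 left.
October 2057 has 31 days: 236 − 31 = 205 left.
November 2057 has 30 days: 205 − 30 = 175 left.
December 2057 has 31 days: 175 − 31 = 144 left.
January 2058 has 31 days: 144 − 31 = 113 left.
February 2058 has 28 days (2058 is not a leap year): 113 − 28 = 85 left.
March 2058 has 31 days: 85 − 31 = 54 left.
April 2058 has 30 days: 54 − 30 = 24 left.
24 days into May 2058 → May 24, 2058.
Going back 321 days from May 24, 2058:
Going back 24 days from May 24, 2058 reaches the end of the previous month; 321 − 24 = 297 left.
April 2058 has 30 days: 297 − 30 = 267 left.
March 2058 has 31 days: 267 − 31 = 236 left.
February 2058 has 28 days (2058 is not a leap year): 236 − 28 = 208 left.
January 2058 has 31 days: 208 − 31 = 177 left.
December 2057 has 31 days: 177 − 31 = 146 left.
November 2057 has 30 days: 146 − 30 = 116 left.
October 2057 has 31 days: 116 − 31 = 85 left.
September 2057 has 30 days: 85 − 30 = 55 left.
August 2057 has 31 days: 55 − 31 = 24 left.
July 2057 has 31 days; 31 − 24 = 7 → July 7, 2057.

July 7, 2057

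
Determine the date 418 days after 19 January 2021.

March 13, 2022

Adding 418 days from January 19, 2021.
January has 31 days, so 31 − 19 = 12 days remain after January 19, 2021; 418 − 12 = 406 left.
February 2021 has 28 days (2021 is not a leap year): 406 − 28 = 378 left.
March 2021 has 31 days: 378 − 31 = 347 left.
April 2021 has 30 days: 347 − 30 = 317 left.
May 2021 has 31 days: 317 − 31 = 286 left.
June 2021 has 30 days: 286 − 30 = 256 left.
July 2021 has 31 days: 256 − 31 = 225 left.
August 2021 has 31 days: 225 − 31 = 194 left.
September 2021 has 30 days: 194 − 30 = 164 left.
October 2021 has 31 days: 164 − 31 = 133 left.
November 2021 has 30 days: 133 − 30 = 103 left.
December 2021 has 31 days: 103 − 31 = 72 left.
January 2022 has 31 days: 72 − 31 = 41 left.
February 2022 has 28 days (2022 is not a leap year): 41 − 28 = 13 left.
13 days into March 2022 → March 13, 2022.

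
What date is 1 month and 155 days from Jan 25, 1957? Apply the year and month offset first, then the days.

July 30, 1957

Counting forward 1 month and 155 days from January 25, 1957: first the month/year part, then the days.
month 1 + 1 = 2 → February 1957.
Day 25 is valid in February, giving February 25, 1957.
Now add 155 days from February 25, 1957.
February has 28 days, so 28 − 25 = 3 days remain after February 25, 1957; 155 − 3 = 152 left.
March 1957 has 31 days: 152 − 31 = 121 left.
April 1957 has 30 days: 121 − 30 = 91 left.
May 1957 has 31 days: 91 − 31 = 60 left.
June 1957 has 30 days: 60 − 30 = 30 left.
30 days into July 1957 → July 30, 1957.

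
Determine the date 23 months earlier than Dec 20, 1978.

Going back 23 months from December 20, 1978.
month 12 − 23 = -11, which is month 1 of year 1977 → January 1977.
Day 20 is valid in January, giving January 20, 1977.

January 20, 1977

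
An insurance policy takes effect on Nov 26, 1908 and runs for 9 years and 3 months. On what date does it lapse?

Adding 9 years and 3 months from November 26, 1908.
+9 years → 1917; month 11 + 3 = 14, which is month 2 of year 1918 → February 1918.
Day 26 is valid in February, giving February 26, 1918.

February 26, 1918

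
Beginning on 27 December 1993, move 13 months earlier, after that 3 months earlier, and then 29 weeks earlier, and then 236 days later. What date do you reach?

September 29, 1992

Counting back 13 months from December 27, 1993:
month 12 − 13 = -1, which is month 11 of year 1992 → November 1992.
Day 27 is valid in November, giving November 27, 1992.
Going back 3 months from November 27, 1992:
month 11 − 3 = 8 → August 1992.
Day 27 is valid in August, giving August 27, 1992.
Subtracting 29 weeks (= 203 days) from August 27, 1992:
Going back 27 days from August 27, 1992 reaches the end of the previous month; 203 − 27 = 176 left.
July 1992 has 31 days: 176 − 31 = 145 left.
June 1992 has 30 days: 145 − 30 = 115 left.
May 1992 has 31 days: 115 − 31 = 84 left.
April 1992 has 30 days: 84 − 30 = 54 left.
March 1992 has 31 days: 54 − 31 = 23 left.
February 1992 has 29 days; 29 − 23 = 6 → February 6, 1992.
Adding 236 days from February 6, 1992:
February has 29 days, so 29 − 6 = 23 days remain after February 6, 1992; 236 − 23 = 213 left.
March 1992 has 31 days: 213 − 31 = 182 left.
April 1992 has 30 days: 182 − 30 = 152 left.
May 1992 has 31 days: 152 − 31 = 121 left.
June 1992 has 30 days: 121 − 30 = 91 left.
July 1992 has 31 days: 91 − 31 = 60 left.
August 1992 has 31 days: 60 − 31 = 29 left.
29 days into September 1992 → September 29, 1992.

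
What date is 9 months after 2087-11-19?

Advancing 9 months from November 19, 2087.
month 11 + 9 = 20, which is month 8 of year 2088 → August 2088.
Day 19 is valid in August, giving August 19, 2088.

August 19, 2088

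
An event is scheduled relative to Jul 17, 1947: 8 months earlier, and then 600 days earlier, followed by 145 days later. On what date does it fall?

Subtracting 8 months from July 17, 1947:
month 7 − 8 = -1, which is month 11 of year 1946 → November 1946.
Day 17 is valid in November, giving November 17, 1946.
Counting back 600 days from November 17, 1946:
Going back 17 days from November 17, 1946 reaches the end of the previous month; 600 − 17 = 583 left.
October 1946 has 31 days: 583 − 31 = 552 left.
September 1946 has 30 days: 552 − 30 = 522 left.
August 1946 has 31 days: 522 − 31 = 491 left.
July 1946 has 31 days: 491 − 31 = 460 left.
June 1946 has 30 days: 460 − 30 = 430 left.
May 1946 has 31 days: 430 − 31 = 399 left.
April 1946 has 30 days: 399 − 30 = 369 left.
March 1946 has 31 days: 369 − 31 = 338 left.
February 1946 has 28 days (1946 is not a leap year): 338 − 28 = 310 left.
January 1946 has 31 days: 310 − 31 = 279 left.
December 1945 has 31 days: 279 − 31 = 248 left.
November 1945 has 30 days: 248 − 30 = 218 left.
October 1945 has 31 days: 218 − 31 = 187 left.
September 1945 has 30 days: 187 − 30 = 157 left.
August 1945 has 31 days: 157 − 31 = 126 left.
July 1945 has 31 days: 126 − 31 = 95 left.
June 1945 has 30 days: 95 − 30 = 65 left.
May 1945 has 31 days: 65 − 31 = 34 left.
April 1945 has 30 days: 34 − 30 = 4 left.
March 1945 has 31 days; 31 − 4 = 27 → March 27, 1945.
Adding 145 days from March 27, 1945:
March has 31 days, so 31 − 27 = 4 days remain after March 27, 1945; 145 − 4 = 141 left.
April 1945 has 30 days: 141 − 30 = 111 left.
May 1945 has 31 days: 111 − 31 = 80 left.
June 1945 has 30 days: 80 − 30 = 50 left.
July 1945 has 31 days: 50 − 31 = 19 left.
19 days into August 1945 → August 19, 1945.

August 19, 1945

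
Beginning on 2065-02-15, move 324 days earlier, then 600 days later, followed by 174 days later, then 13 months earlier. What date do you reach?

April 11, 2065

Counting back 324 days from February 15, 2065:
Going back 15 days from February 15, 2065 reaches the end of the previous month; 324 − 15 = 309 left.
January 2065 has 31 days: 309 − 31 = 278 left.
December 2064 has 31 days: 278 − 31 = 247 left.
November 2064 has 30 days: 247 − 30 = 217 left.
October 2064 has 31 days: 217 − 31 = 186 left.
September 2064 has 30 days: 186 − 30 = 156 left.
August 2064 has 31 days: 156 − 31 = 125 left.
July 2064 has 31 days: 125 − 31 = 94 left.
June 2064 has 30 days: 94 − 30 = 64 left.
May 2064 has 31 days: 64 − 31 = 33 left.
April 2064 has 30 days: 33 − 30 = 3 left.
March 2064 has 31 days; 31 − 3 = 28 → March 28, 2064.
Advancing 600 days from March 28, 2064:
March has 31 days, so 31 − 28 = 3 days remain after March 28, 2064; 600 − 3 = 597 left.
April 2064 has 30 days: 597 − 30 = 567 left.
May 2064 has 31 days: 567 − 31 = 536 left.
June 2064 has 30 days: 536 − 30 = 506 left.
July 2064 has 31 days: 506 − 31 = 475 left.
August 2064 has 31 days: 475 − 31 = 444 left.
September 2064 has 30 days: 444 − 30 = 414 left.
October 2064 has 31 days: 414 − 31 = 383 left.
November 2064 has 30 days: 383 − 30 = 353 left.
December 2064 has 31 days: 353 − 31 = 322 left.
January 2065 has 31 days: 322 − 31 = 291 left.
February 2065 has 28 days (2065 is not a leap year): 291 − 28 = 263 left.
March 2065 has 31 days: 263 − 31 = 232 left.
April 2065 has 30 days: 232 − 30 = 202 left.
May 2065 has 31 days: 202 − 31 = 171 left.
June 2065 has 30 days: 171 − 30 = 141 left.
July 2065 has 31 days: 141 − 31 = 110 left.
August 2065 has 31 days: 110 − 31 = 79 left.
September 2065 has 30 days: 79 − 30 = 49 left.
October 2065 has 31 days: 49 − 31 = 18 left.
18 days into November 2065 → November 18, 2065.
Advancing 174 days from November 18, 2065:
November has 30 days, so 30 − 18 = 12 days remain after November 18, 2065; 174 − 12 = 162 left.
December 2065 has 31 days: 162 − 31 = 131 left.
January 2066 has 31 days: 131 − 31 = 100 left.
February 2066 has 28 days (2066 is not a leap year): 100 − 28 = 72 left.
March 2066 has 31 days: 72 − 31 = 41 left.
April 2066 has 30 days: 41 − 30 = 11 left.
11 days into May 2066 → May 11, 2066.
Subtracting 13 months from May 11, 2066:
month 5 − 13 = -8, which is month 4 of year 2065 → April 2065.
Day 11 is valid in April, giving April 11, 2065.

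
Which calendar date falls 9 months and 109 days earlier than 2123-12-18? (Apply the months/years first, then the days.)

Going back 9 months and 109 days from December 18, 2123: first the month/year part, then the days.
month 12 − 9 = 3 → March 2123.
Day 18 is valid in March, giving March 18, 2123.
Now subtract 109 days from March 18, 2123.
Going back 18 days from March 18, 2123 reaches the end of the previous month; 109 − 18 = 91 left.
February 2123 has 28 days (2123 is not a leap year): 91 − 28 = 63 left.
January 2123 has 31 days: 63 − 31 = 32 left.
December 2122 has 31 days: 32 − 31 = 1 left.
November 2122 has 30 days; 30 − 1 = 29 → November 29, 2122.

November 29, 2122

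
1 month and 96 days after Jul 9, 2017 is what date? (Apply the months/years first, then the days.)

Adding 1 month and 96 days from July 9, 2017: first the month/year part, then the days.
month 7 + 1 = 8 → August 2017.
Day 9 is valid in August, giving August 9, 2017.
Now add 96 days from August 9, 2017.
August has 31 days, so 31 − 9 = 22 days remain after August 9, 2017; 96 − 22 = 74 left.
September 2017 has 30 days: 74 − 30 = 44 left.
October 2017 has 31 days: 44 − 31 = 13 left.
13 days into November 2017 → November 13, 2017.

November 13, 2017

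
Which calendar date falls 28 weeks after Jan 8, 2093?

Adding 28 weeks = 196 days from January 8, 2093.
January has 31 days, so 31 − 8 = 23 days remain after January 8, 2093; 196 − 23 = 173 left.
February 2093 has 28 days (2093 is not a leap year): 173 − 28 = 145 left.
March 2093 has 31 days: 145 − 31 = 114 left.
April 2093 has 30 days: 114 − 30 = 84 left.
May 2093 has 31 days: 84 − 31 = 53 left.
June 2093 has 30 days: 53 − 30 = 23 left.
23 days into July 2093 → July 23, 2093.

July 23, 2093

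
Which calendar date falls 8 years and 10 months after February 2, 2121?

Advancing 8 years and 10 months from February 2, 2121.
+8 years → 2129; month 2 + 10 = 12 → December 2129.
Day 2 is valid in December, giving December 2, 2129.

December 2, 2129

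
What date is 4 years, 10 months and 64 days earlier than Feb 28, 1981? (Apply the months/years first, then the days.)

Going back 4 years, 10 months and 64 days from February 28, 1981: first the month/year part, then the days.
-4 years → 1977; month 2 − 10 = -8, which is month 4 of year 1976 → April 1976.
Day 28 is valid in April, giving April 28, 1976.
Now subtract 64 days from April 28, 1976.
Going back 28 days from April 28, 1976 reaches the end of the previous month; 64 − 28 = 36 left.
March 1976 has 31 days: 36 − 31 = 5 left.
February 1976 has 29 days; 29 − 5 = 24 → February 24, 1976.

February 24, 1976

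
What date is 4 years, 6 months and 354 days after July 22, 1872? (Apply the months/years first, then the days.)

Advancing 4 years, 6 months and 354 days from July 22, 1872: first the month/year part, then the days.
+4 years → 1876; month 7 + 6 = 13, which is month 1 of year 1877 → January 1877.
Day 22 is valid in January, giving January 22, 1877.
Now add 354 days from January 22, 1877.
January has 31 days, so 31 − 22 = 9 days remain after January 22, 1877; 354 − 9 = 345 left.
February 1877 has 28 days (1877 is not a leap year): 345 − 28 = 317 left.
March 1877 has 31 days: 317 − 31 = 286 left.
April 1877 has 30 days: 286 − 30 = 256 left.
May 1877 has 31 days: 256 − 31 = 225 left.
June 1877 has 30 days: 225 − 30 = 195 left.
July 1877 has 31 days: 195 − 31 = 164 left.
August 1877 has 31 days: 164 − 31 = 133 left.
September 1877 has 30 days: 133 − 30 = 103 left.
October 1877 has 31 days: 103 − 31 = 72 left.
November 1877 has 30 days: 72 − 30 = 42 left.
December 1877 has 31 days: 42 − 31 = 11 left.
11 days into January 1878 → January 11, 1878.

January 11, 1878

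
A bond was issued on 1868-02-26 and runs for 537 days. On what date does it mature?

August 16, 1869

Advancing 537 days from February 26, 1868.
February has 29 days, so 29 − 26 = 3 days remain after February 26, 1868; 537 − 3 = 534 left.
March 1868 has 31 days: 534 − 31 = 503 left.
April 1868 has 30 days: 503 − 30 = 473 left.
May 1868 has 31 days: 473 − 31 = 442 left.
June 1868 has 30 days: 442 − 30 = 412 left.
July 1868 has 31 days: 412 − 31 = 381 left.
August 1868 has 31 days: 381 − 31 = 350 left.
September 1868 has 30 days: 350 − 30 = 320 left.
October 1868 has 31 days: 320 − 31 = 289 left.
November 1868 has 30 days: 289 − 30 = 259 left.
December 1868 has 31 days: 259 − 31 = 228 left.
January 1869 has 31 days: 228 − 31 = 197 left.
February 1869 has 28 days (1869 is not a leap year): 197 − 28 = 169 left.
March 1869 has 31 days: 169 − 31 = 138 left.
April 1869 has 30 days: 138 − 30 = 108 left.
May 1869 has 31 days: 108 − 31 = 77 left.
June 1869 has 30 days: 77 − 30 = 47 left.
July 1869 has 31 days: 47 − 31 = 16 left.
16 days into August 1869 → August 16, 1869.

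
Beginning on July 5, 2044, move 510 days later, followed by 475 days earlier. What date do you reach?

Counting forward 510 days from July 5, 2044:
July has 31 days, so 31 − 5 = 26 days remain after July 5, 2044; 510 − 26 = 484 left.
August 2044 has 31 days: 484 − 31 = 453 left.
September 2044 has 30 days: 453 − 30 = 423 left.
October 2044 has 31 days: 423 − 31 = 392 left.
November 2044 has 30 days: 392 − 30 = 362 left.
December 2044 has 31 days: 362 − 31 = 331 left.
January 2045 has 31 days: 331 − 31 = 300 left.
February 2045 has 28 days (2045 is not a leap year): 300 − 28 = 272 left.
March 2045 has 31 days: 272 − 31 = 241 left.
April 2045 has 30 days: 241 − 30 = 211 left.
May 2045 has 31 days: 211 − 31 = 180 left.
June 2045 has 30 days: 180 − 30 = 150 left.
July 2045 has 31 days: 150 − 31 = 119 left.
August 2045 has 31 days: 119 − 31 = 88 left.
September 2045 has 30 days: 88 − 30 = 58 left.
October 2045 has 31 days: 58 − 31 = 27 left.
27 days into November 2045 → November 27, 2045.
Counting back 475 days from November 27, 2045:
Going back 27 days from November 27, 2045 reaches the end of the previous month; 475 − 27 = 448 left.
October 2045 has 31 days: 448 − 31 = 417 left.
September 2045 has 30 days: 417 − 30 = 387 left.
August 2045 has 31 days: 387 − 31 = 356 left.
July 2045 has 31 days: 356 − 31 = 325 left.
June 2045 has 30 days: 325 − 30 = 295 left.
May 2045 has 31 days: 295 − 31 = 264 left.
April 2045 has 30 days: 264 − 30 = 234 left.
March 2045 has 31 days: 234 − 31 = 203 left.
February 2045 has 28 days (2045 is not a leap year): 203 − 28 = 175 left.
January 2045 has 31 days: 175 − 31 = 144 left.
December 2044 has 31 days: 144 − 31 = 113 left.
November 2044 has 30 days: 113 − 30 = 83 left.
October 2044 has 31 days: 83 − 31 = 52 left.
September 2044 has 30 days: 52 − 30 = 22 left.
August 2044 has 31 days; 31 − 22 = 9 → August 9, 2044.

August 9, 2044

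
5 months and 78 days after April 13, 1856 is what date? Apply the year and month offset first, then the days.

November 30, 1856

Advancing 5 months and 78 days from April 13, 1856: first the month/year part, then the days.
month 4 + 5 = 9 → September 1856.
Day 13 is valid in September, giving September 13, 1856.
Now add 78 days from September 13, 1856.
September has 30 days, so 30 − 13 = 17 days remain after September 13, 1856; 78 − 17 = 61 left.
October 1856 has 31 days: 61 − 31 = 30 left.
30 days into November 1856 → November 30, 1856.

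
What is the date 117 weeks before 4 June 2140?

March 8, 2138

Counting back 117 weeks = 819 days from June 4, 2140.
Going back 4 days from June 4, 2140 reaches the end of the previous month; 819 − 4 = 815 left.
May 2140 has 31 days: 815 − 31 = 784 left.
April 2140 has 30 days: 784 − 30 = 754 left.
March 2140 has 31 days: 754 − 31 = 723 left.
February 2140 has 29 days (2140 is a leap year): 723 − 29 = 694 left.
January 2140 has 31 days: 694 − 31 = 663 left.
December 2139 has 31 days: 663 − 31 = 632 left.
November 2139 has 30 days: 632 − 30 = 602 left.
October 2139 has 31 days: 602 − 31 = 571 left.
September 2139 has 30 days: 571 − 30 = 541 left.
August 2139 has 31 days: 541 − 31 = 510 left.
July 2139 has 31 days: 510 − 31 = 479 left.
June 2139 has 30 days: 479 − 30 = 449 left.
May 2139 has 31 days: 449 − 31 = 418 left.
April 2139 has 30 days: 418 − 30 = 388 left.
March 2139 has 31 days: 388 − 31 = 357 left.
February 2139 has 28 days (2139 is not a leap year): 357 − 28 = 329 left.
January 2139 has 31 days: 329 − 31 = 298 left.
December 2138 has 31 days: 298 − 31 = 267 left.
November 2138 has 30 days: 267 − 30 = 237 left.
October 2138 has 31 days: 237 − 31 = 206 left.
September 2138 has 30 days: 206 − 30 = 176 left.
August 2138 has 31 days: 176 − 31 = 145 left.
July 2138 has 31 days: 145 − 31 = 114 left.
June 2138 has 30 days: 114 − 30 = 84 left.
May 2138 has 31 days: 84 − 31 = 53 left.
April 2138 has 30 days: 53 − 30 = 23 left.
March 2138 has 31 days; 31 − 23 = 8 → March 8, 2138.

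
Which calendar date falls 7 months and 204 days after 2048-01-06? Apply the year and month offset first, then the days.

February 26, 2049

Advancing 7 months and 204 days from January 6, 2048: first the month/year part, then the days.
month 1 + 7 = 8 → August 2048.
Day 6 is valid in August, giving August 6, 2048.
Now add 204 days from August 6, 2048.
August has 31 days, so 31 − 6 = 25 days remain after August 6, 2048; 204 − 25 = 179 left.
September 2048 has 30 days: 179 − 30 = 149 left.
October 2048 has 31 days: 149 − 31 = 118 left.
November 2048 has 30 days: 118 − 30 = 88 left.
December 2048 has 31 days: 88 − 31 = 57 left.
January 2049 has 31 days: 57 − 31 = 26 left.
26 days into February 2049 → February 26, 2049.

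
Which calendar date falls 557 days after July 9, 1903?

January 16, 1905

Advancing 557 days from July 9, 1903.
July has 31 days, so 31 − 9 = 22 days remain after July 9, 1903; 557 − 22 = 535 left.
August 1903 has 31 days: 535 − 31 = 504 left.
September 1903 has 30 days: 504 − 30 = 474 left.
October 1903 has 31 days: 474 − 31 = 443 left.
November 1903 has 30 days: 443 − 30 = 413 left.
December 1903 has 31 days: 413 − 31 = 382 left.
January 1904 has 31 days: 382 − 31 = 351 left.
February 1904 has 29 days (1904 is a leap year): 351 − 29 = 322 left.
March 1904 has 31 days: 322 − 31 = 291 left.
April 1904 has 30 days: 291 − 30 = 261 left.
May 1904 has 31 days: 261 − 31 = 230 left.
June 1904 has 30 days: 230 − 30 = 200 left.
July 1904 has 31 days: 200 − 31 = 169 left.
August 1904 has 31 days: 169 − 31 = 138 left.
September 1904 has 30 days: 138 − 30 = 108 left.
October 1904 has 31 days: 108 − 31 = 77 left.
November 1904 has 30 days: 77 − 30 = 47 left.
December 1904 has 31 days: 47 − 31 = 16 left.
16 days into January 1905 → January 16, 1905.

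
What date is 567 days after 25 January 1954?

August 15, 1955

Advancing 567 days from January 25, 1954.
January has 31 days, so 31 − 25 = 6 days remain after January 25, 1954; 567 − 6 = 561 left.
February 1954 has 28 days (1954 is not a leap year): 561 − 28 = 533 left.
March 1954 has 31 days: 533 − 31 = 502 left.
April 1954 has 30 days: 502 − 30 = 472 left.
May 1954 has 31 days: 472 − 31 = 441 left.
June 1954 has 30 days: 441 − 30 = 411 left.
July 1954 has 31 days: 411 − 31 = 380 left.
August 1954 has 31 days: 380 − 31 = 349 left.
September 1954 has 30 days: 349 − 30 = 319 left.
October 1954 has 31 days: 319 − 31 = 288 left.
November 1954 has 30 days: 288 − 30 = 258 left.
December 1954 has 31 days: 258 − 31 = 227 left.
January 1955 has 31 days: 227 − 31 = 196 left.
February 1955 has 28 days (1955 is not a leap year): 196 − 28 = 168 left.
March 1955 has 31 days: 168 − 31 = 137 left.
April 1955 has 30 days: 137 − 30 = 107 left.
May 1955 has 31 days: 107 − 31 = 76 left.
June 1955 has 30 days: 76 − 30 = 46 left.
July 1955 has 31 days: 46 − 31 = 15 left.
15 days into August 1955 → August 15, 1955.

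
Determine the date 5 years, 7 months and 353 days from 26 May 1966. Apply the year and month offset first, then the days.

Counting forward 5 years, 7 months and 353 days from May 26, 1966: first the month/year part, then the days.
+5 years → 1971; month 5 + 7 = 12 → December 1971.
Day 26 is valid in December, giving December 26, 1971.
Now add 353 days from December 26, 1971.
December has 31 days, so 31 − 26 = 5 days remain after December 26, 1971; 353 − 5 = 348 left.
January 1972 has 31 days: 348 − 31 = 317 left.
February 1972 has 29 days (1972 is a leap year): 317 − 29 = 288 left.
March 1972 has 31 days: 288 − 31 = 257 left.
April 1972 has 30 days: 257 − 30 = 227 left.
May 1972 has 31 days: 227 − 31 = 196 left.
June 1972 has 30 days: 196 − 30 = 166 left.
July 1972 has 31 days: 166 − 31 = 135 left.
August 1972 has 31 days: 135 − 31 = 104 left.
September 1972 has 30 days: 104 − 30 = 74 left.
October 1972 has 31 days: 74 − 31 = 43 left.
November 1972 has 30 days: 43 − 30 = 13 left.
13 days into December 1972 → December 13, 1972.

December 13, 1972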